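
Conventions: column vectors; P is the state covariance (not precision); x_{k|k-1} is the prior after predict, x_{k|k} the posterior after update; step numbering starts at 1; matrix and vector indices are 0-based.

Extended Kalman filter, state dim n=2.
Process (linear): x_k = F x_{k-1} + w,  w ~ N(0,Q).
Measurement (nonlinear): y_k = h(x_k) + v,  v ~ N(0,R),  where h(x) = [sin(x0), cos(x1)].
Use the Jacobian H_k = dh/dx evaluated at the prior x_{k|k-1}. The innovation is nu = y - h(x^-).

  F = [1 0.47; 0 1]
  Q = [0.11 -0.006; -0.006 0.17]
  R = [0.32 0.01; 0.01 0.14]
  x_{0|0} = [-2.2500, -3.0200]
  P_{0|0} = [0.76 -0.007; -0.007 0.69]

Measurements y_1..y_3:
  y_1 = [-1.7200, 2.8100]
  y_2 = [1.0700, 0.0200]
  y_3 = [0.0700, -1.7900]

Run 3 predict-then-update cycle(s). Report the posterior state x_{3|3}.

step 1: x^-=[-3.6694, -3.0200]  P^-=[1.0158 0.3113; 0.3113 0.8600]  H_jac=[-0.8639 0.0000; 0.0000 0.1213]  S=[1.0782 -0.0226; -0.0226 0.1527]  K=[-0.8113 0.1271; -0.2358 0.6484]  nu=[-2.2236, 3.8026]  x^+=[-1.3819, -0.0300]  P^+=[0.2990 0.0798; 0.0798 0.7289]
step 2: x^-=[-1.3960, -0.0300]  P^-=[0.6451 0.4165; 0.4165 0.8989]  H_jac=[0.1739 0.0000; 0.0000 0.0300]  S=[0.3395 0.0122; 0.0122 0.1408]  K=[0.3282 0.0604; 0.2070 0.1738]  nu=[2.0548, -0.9795]  x^+=[-0.7808, 0.2252]  P^+=[0.6076 0.3911; 0.3911 0.8793]
step 3: x^-=[-0.6749, 0.2252]  P^-=[1.2794 0.7983; 0.7983 1.0493]  H_jac=[0.7807 0.0000; 0.0000 -0.2233]  S=[1.0998 -0.1292; -0.1292 0.1923]  K=[0.8678 -0.3440; 0.4599 -0.9094]  nu=[0.6949, -2.7647]  x^+=[0.8792, 3.0590]  P^+=[0.3513 0.1768; 0.1768 0.5496]

x_post = [0.8792, 3.0590]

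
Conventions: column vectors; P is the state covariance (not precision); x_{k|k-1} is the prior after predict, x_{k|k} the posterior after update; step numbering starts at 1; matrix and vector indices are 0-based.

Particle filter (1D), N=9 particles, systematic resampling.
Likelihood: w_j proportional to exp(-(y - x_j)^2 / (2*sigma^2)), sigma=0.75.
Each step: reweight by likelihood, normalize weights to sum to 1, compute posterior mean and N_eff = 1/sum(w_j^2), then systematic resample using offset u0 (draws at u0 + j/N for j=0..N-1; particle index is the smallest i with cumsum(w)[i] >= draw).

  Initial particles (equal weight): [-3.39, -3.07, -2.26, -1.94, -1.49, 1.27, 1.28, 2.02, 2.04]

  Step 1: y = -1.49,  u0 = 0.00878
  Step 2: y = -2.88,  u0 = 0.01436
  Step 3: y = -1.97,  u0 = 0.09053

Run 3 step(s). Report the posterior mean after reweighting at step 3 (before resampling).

post_mean = -2.0854

step 1: w=[0.0157, 0.0422, 0.2291, 0.3241, 0.3880, 0.0004, 0.0004, 0.0000, 0.0000]  mean=-1.9062  Neff=3.2243  idx=[0, 2, 2, 3, 3, 3, 4, 4, 4]
step 2: w=[0.1926, 0.1724, 0.1724, 0.1106, 0.1106, 0.1106, 0.0436, 0.0436, 0.0436]  mean=-2.2708  Neff=7.1967  idx=[0, 0, 1, 1, 2, 3, 4, 5, 6]
step 3: w=[0.0240, 0.0240, 0.1339, 0.1339, 0.1339, 0.1442, 0.1442, 0.1442, 0.1176]  mean=-2.0854  Neff=7.6242  idx=[2, 3, 3, 4, 5, 6, 7, 7, 8]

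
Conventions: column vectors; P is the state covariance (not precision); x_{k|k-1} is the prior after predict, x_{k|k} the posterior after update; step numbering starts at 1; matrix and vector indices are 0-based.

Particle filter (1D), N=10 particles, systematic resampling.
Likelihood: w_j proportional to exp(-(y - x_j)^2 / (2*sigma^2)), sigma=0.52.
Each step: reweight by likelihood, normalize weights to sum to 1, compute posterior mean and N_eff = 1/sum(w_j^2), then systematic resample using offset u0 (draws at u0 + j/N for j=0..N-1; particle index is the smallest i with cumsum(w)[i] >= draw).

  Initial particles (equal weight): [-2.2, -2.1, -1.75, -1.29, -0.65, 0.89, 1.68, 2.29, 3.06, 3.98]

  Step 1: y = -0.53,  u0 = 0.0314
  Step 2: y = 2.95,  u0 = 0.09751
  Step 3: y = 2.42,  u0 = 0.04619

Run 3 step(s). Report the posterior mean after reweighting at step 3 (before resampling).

step 1: w=[0.0041, 0.0074, 0.0449, 0.2418, 0.6850, 0.0169, 0.0001, 0.0000, 0.0000, 0.0000]  mean=-0.8448  Neff=1.8868  idx=[2, 3, 3, 4, 4, 4, 4, 4, 4, 4]
step 2: w=[0.0000, 0.0000, 0.0000, 0.1429, 0.1429, 0.1429, 0.1429, 0.1429, 0.1429, 0.1429]  mean=-0.6500  Neff=7.0004  idx=[3, 4, 5, 5, 6, 7, 7, 8, 9, 9]
step 3: w=[0.1000, 0.1000, 0.1000, 0.1000, 0.1000, 0.1000, 0.1000, 0.1000, 0.1000, 0.1000]  mean=-0.6500  Neff=10.0000  idx=[0, 1, 2, 3, 4, 5, 6, 7, 8, 9]

post_mean = -0.6500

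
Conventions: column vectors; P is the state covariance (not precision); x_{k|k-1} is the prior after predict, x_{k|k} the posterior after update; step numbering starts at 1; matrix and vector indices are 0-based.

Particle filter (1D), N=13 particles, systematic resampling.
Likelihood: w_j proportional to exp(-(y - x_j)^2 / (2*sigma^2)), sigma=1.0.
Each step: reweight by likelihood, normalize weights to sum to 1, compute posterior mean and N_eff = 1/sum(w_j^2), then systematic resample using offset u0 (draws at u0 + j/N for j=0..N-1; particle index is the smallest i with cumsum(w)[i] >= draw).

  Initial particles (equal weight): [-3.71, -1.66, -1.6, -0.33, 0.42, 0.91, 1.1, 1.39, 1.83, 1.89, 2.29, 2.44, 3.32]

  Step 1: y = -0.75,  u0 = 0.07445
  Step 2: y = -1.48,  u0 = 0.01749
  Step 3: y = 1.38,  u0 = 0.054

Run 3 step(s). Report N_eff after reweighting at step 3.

N_eff = 2.8640

step 1: w=[0.0037, 0.1940, 0.2045, 0.2687, 0.1480, 0.0740, 0.0530, 0.0297, 0.0105, 0.0090, 0.0029, 0.0018, 0.0001]  mean=-0.4749  Neff=5.4651  idx=[1, 1, 2, 2, 2, 3, 3, 3, 4, 4, 5, 6, 10]
step 2: w=[0.1422, 0.1422, 0.1435, 0.1435, 0.1435, 0.0746, 0.0746, 0.0746, 0.0238, 0.0238, 0.0083, 0.0052, 0.0001]  mean=-1.2014  Neff=8.3213  idx=[0, 0, 1, 1, 2, 2, 3, 3, 4, 4, 5, 6, 8]
step 3: w=[0.0082, 0.0082, 0.0082, 0.0082, 0.0098, 0.0098, 0.0098, 0.0098, 0.0098, 0.0098, 0.1924, 0.1924, 0.5237]  mean=-0.0553  Neff=2.8640  idx=[6, 10, 10, 11, 11, 11, 12, 12, 12, 12, 12, 12, 12]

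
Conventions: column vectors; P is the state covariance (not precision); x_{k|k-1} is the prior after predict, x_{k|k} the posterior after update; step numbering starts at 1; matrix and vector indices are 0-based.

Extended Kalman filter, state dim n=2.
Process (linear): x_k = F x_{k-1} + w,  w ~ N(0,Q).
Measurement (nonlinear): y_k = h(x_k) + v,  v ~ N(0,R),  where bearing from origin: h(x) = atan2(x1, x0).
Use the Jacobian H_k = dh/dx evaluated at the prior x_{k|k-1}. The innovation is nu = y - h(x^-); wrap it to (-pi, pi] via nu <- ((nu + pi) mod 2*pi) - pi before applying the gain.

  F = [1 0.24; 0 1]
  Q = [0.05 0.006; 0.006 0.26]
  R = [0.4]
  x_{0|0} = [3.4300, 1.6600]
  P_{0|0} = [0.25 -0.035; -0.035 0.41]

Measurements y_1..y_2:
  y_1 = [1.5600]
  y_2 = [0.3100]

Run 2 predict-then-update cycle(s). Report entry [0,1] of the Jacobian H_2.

step 1: x^-=[3.8284, 1.6600]  P^-=[0.3068 0.0694; 0.0694 0.6700]  H_jac=[-0.0953 0.2199]  S=[0.4323]  K=[-0.0324; 0.3255]  nu=[1.1509]  x^+=[3.7911, 2.0346]  P^+=[0.3064 0.0740; 0.0740 0.6242]
step 2: x^-=[4.2794, 2.0346]  P^-=[0.4278 0.2298; 0.2298 0.8842]  H_jac=[-0.0906 0.1906]  S=[0.4277]  K=[0.0117; 0.3453]  nu=[-0.1338]  x^+=[4.2779, 1.9884]  P^+=[0.4278 0.2280; 0.2280 0.8332]

H_jac[0,1] = 0.1906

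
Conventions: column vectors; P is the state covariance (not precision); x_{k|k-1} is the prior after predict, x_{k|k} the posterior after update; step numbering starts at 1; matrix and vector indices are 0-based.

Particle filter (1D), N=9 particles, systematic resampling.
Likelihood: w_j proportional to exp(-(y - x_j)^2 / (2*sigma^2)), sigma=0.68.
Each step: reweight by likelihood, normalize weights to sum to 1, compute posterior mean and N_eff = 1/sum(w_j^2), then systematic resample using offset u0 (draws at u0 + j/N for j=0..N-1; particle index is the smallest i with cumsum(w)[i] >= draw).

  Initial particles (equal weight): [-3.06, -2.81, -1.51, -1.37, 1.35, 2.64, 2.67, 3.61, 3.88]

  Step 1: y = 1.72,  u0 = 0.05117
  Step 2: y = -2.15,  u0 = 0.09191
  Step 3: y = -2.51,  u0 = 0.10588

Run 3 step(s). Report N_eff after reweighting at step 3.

step 1: w=[0.0000, 0.0000, 0.0000, 0.0000, 0.5173, 0.2402, 0.2260, 0.0126, 0.0039]  mean=1.9964  Neff=2.6558  idx=[4, 4, 4, 4, 4, 5, 5, 6, 6]
step 2: w=[0.2000, 0.2000, 0.2000, 0.2000, 0.2000, 0.0000, 0.0000, 0.0000, 0.0000]  mean=1.3500  Neff=5.0001  idx=[0, 1, 1, 2, 2, 3, 3, 4, 4]
step 3: w=[0.1111, 0.1111, 0.1111, 0.1111, 0.1111, 0.1111, 0.1111, 0.1111, 0.1111]  mean=1.3500  Neff=9.0000  idx=[0, 1, 2, 3, 4, 5, 6, 7, 8]

N_eff = 9.0000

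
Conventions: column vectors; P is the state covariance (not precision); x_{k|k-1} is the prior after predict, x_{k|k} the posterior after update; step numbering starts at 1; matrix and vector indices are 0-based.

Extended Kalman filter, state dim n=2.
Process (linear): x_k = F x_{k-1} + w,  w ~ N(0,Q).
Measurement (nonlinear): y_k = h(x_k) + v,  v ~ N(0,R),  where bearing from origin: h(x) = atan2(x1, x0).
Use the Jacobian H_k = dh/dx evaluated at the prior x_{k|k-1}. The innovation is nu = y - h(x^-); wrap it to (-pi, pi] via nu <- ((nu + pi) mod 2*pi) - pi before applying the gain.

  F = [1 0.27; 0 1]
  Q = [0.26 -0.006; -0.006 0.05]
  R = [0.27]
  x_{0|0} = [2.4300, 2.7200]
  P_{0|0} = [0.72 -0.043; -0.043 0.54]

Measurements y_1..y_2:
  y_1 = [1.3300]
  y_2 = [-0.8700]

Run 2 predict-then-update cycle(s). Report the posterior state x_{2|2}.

x_post = [4.3234, 2.5692]

step 1: x^-=[3.1644, 2.7200]  P^-=[0.9961 0.0968; 0.0968 0.5900]  H_jac=[-0.1562 0.1817]  S=[0.3083]  K=[-0.4477; 0.2987]  nu=[0.6200]  x^+=[2.8868, 2.9052]  P^+=[0.9344 0.1380; 0.1380 0.5625]
step 2: x^-=[3.6713, 2.9052]  P^-=[1.3099 0.2839; 0.2839 0.6125]  H_jac=[-0.1325 0.1675]  S=[0.2976]  K=[-0.4236; 0.2183]  nu=[-1.5394]  x^+=[4.3234, 2.5692]  P^+=[1.2565 0.3114; 0.3114 0.5983]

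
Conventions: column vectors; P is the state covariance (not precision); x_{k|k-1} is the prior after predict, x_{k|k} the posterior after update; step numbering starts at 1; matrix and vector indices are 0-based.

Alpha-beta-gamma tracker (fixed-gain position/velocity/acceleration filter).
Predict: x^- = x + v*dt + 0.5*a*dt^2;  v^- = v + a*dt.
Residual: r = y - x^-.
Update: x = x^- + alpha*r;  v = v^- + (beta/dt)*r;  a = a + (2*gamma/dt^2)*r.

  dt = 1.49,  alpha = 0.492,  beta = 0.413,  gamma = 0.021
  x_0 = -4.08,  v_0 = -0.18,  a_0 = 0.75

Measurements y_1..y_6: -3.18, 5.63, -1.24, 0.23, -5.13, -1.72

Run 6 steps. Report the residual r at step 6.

resid = -0.9572

step 1: x_pred=-3.5157  r=0.3357  x^+=-3.3505  v^+=1.0305  a^+=0.7564
step 2: x_pred=-0.9754  r=6.6054  x^+=2.2744  v^+=3.9884  a^+=0.8813
step 3: x_pred=9.1955  r=-10.4355  x^+=4.0612  v^+=2.4090  a^+=0.6839
step 4: x_pred=8.4098  r=-8.1798  x^+=4.3854  v^+=1.1607  a^+=0.5291
step 5: x_pred=6.7022  r=-11.8322  x^+=0.8808  v^+=-1.3305  a^+=0.3053
step 6: x_pred=-0.7628  r=-0.9572  x^+=-1.2337  v^+=-1.1409  a^+=0.2872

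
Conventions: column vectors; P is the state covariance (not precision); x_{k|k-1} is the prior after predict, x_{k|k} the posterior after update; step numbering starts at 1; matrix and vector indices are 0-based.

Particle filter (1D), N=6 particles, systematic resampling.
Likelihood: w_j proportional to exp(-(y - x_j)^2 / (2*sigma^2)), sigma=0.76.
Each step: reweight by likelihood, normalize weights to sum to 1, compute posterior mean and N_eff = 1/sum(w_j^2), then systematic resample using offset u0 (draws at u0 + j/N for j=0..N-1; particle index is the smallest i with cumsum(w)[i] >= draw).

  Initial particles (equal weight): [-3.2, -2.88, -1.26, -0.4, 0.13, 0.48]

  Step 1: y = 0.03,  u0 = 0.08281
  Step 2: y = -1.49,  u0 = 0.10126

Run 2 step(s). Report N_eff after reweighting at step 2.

N_eff = 3.5143

step 1: w=[0.0000, 0.0002, 0.0811, 0.2918, 0.3395, 0.2874]  mean=-0.0376  Neff=3.4537  idx=[3, 3, 4, 4, 5, 5]
step 2: w=[0.3609, 0.3609, 0.1041, 0.1041, 0.0351, 0.0351]  mean=-0.2279  Neff=3.5143  idx=[0, 0, 1, 1, 2, 4]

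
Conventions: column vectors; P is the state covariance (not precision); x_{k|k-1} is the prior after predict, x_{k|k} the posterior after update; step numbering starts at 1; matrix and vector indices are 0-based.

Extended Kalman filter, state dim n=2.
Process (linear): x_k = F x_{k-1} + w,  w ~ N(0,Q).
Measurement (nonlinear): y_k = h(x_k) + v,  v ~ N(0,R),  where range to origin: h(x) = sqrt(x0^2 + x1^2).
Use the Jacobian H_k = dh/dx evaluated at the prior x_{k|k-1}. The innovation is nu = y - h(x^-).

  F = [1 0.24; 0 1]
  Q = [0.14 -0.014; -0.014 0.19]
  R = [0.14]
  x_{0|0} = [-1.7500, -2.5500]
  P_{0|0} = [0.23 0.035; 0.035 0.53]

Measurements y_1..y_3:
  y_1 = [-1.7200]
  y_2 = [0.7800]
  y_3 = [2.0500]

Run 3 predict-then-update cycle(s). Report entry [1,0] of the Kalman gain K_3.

K[1,0] = 0.5635

step 1: x^-=[-2.3620, -2.5500]  P^-=[0.4173 0.1482; 0.1482 0.7200]  H_jac=[-0.6795 -0.7336]  S=[0.8680]  K=[-0.4520; -0.7246]  nu=[-5.1959]  x^+=[-0.0136, 1.2148]  P^+=[0.2400 -0.1361; -0.1361 0.2643]
step 2: x^-=[0.2780, 1.2148]  P^-=[0.3299 -0.0866; -0.0866 0.4543]  H_jac=[0.2231 0.9748]  S=[0.5504]  K=[-0.0197; 0.7694]  nu=[-0.4662]  x^+=[0.2872, 0.8561]  P^+=[0.3297 -0.0783; -0.0783 0.1284]
step 3: x^-=[0.4926, 0.8561]  P^-=[0.4395 -0.0615; -0.0615 0.3184]  H_jac=[0.4988 0.8667]  S=[0.4354]  K=[0.3811; 0.5635]  nu=[1.0623]  x^+=[0.8975, 1.4546]  P^+=[0.3763 -0.1550; -0.1550 0.1802]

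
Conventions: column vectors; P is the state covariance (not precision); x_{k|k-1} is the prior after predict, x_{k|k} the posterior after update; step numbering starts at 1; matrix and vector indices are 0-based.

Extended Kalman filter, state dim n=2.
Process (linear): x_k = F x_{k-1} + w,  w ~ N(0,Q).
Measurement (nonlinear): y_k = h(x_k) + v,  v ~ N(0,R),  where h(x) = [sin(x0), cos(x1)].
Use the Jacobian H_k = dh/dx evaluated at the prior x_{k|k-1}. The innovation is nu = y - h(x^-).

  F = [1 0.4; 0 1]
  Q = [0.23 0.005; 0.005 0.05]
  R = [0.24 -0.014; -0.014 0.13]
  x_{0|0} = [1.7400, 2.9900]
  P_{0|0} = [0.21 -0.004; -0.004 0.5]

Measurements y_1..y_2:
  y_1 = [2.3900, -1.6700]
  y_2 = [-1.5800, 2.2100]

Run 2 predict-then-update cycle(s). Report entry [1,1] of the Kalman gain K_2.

step 1: x^-=[2.9360, 2.9900]  P^-=[0.5168 0.2010; 0.2010 0.5500]  H_jac=[-0.9789 0.0000; 0.0000 -0.1510]  S=[0.7353 0.0157; 0.0157 0.1425]  K=[-0.6851 -0.1374; -0.2558 -0.5545]  nu=[2.1859, -0.6815]  x^+=[1.5320, 2.8088]  P^+=[0.1660 0.0548; 0.0548 0.4536]
step 2: x^-=[2.6555, 2.8088]  P^-=[0.5124 0.2412; 0.2412 0.5036]  H_jac=[-0.8842 0.0000; 0.0000 -0.3267]  S=[0.6406 0.0557; 0.0557 0.1837]  K=[-0.6881 -0.2204; -0.2620 -0.8160]  nu=[-2.0471, 3.1551]  x^+=[3.3689, 0.7707]  P^+=[0.1833 0.0582; 0.0582 0.3135]

K[1,1] = -0.8160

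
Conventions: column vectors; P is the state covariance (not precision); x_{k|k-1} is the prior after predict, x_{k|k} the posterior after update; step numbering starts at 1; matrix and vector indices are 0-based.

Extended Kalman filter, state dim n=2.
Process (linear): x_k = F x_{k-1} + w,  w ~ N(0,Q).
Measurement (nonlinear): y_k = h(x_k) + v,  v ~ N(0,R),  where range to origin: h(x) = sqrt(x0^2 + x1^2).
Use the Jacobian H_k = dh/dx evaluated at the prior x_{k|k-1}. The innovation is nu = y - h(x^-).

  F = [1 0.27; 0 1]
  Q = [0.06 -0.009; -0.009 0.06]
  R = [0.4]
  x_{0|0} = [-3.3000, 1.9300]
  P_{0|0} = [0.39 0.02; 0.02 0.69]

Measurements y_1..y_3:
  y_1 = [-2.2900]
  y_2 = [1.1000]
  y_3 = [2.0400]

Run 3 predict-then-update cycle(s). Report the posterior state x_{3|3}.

step 1: x^-=[-2.7789, 1.9300]  P^-=[0.5111 0.1973; 0.1973 0.7500]  H_jac=[-0.8213 0.5704]  S=[0.8040]  K=[-0.3822; 0.3306]  nu=[-5.6734]  x^+=[-0.6108, 0.0545]  P^+=[0.3937 0.2989; 0.2989 0.6621]
step 2: x^-=[-0.5961, 0.0545]  P^-=[0.6633 0.4686; 0.4686 0.7221]  H_jac=[-0.9959 0.0910]  S=[0.9789]  K=[-0.6313; -0.4096]  nu=[0.5015]  x^+=[-0.9126, -0.1509]  P^+=[0.2733 0.2155; 0.2155 0.5579]
step 3: x^-=[-0.9534, -0.1509]  P^-=[0.4903 0.3571; 0.3571 0.6179]  H_jac=[-0.9877 -0.1564]  S=[1.0037]  K=[-0.5381; -0.4477]  nu=[1.0748]  x^+=[-1.5317, -0.6321]  P^+=[0.1997 0.1153; 0.1153 0.4167]

x_post = [-1.5317, -0.6321]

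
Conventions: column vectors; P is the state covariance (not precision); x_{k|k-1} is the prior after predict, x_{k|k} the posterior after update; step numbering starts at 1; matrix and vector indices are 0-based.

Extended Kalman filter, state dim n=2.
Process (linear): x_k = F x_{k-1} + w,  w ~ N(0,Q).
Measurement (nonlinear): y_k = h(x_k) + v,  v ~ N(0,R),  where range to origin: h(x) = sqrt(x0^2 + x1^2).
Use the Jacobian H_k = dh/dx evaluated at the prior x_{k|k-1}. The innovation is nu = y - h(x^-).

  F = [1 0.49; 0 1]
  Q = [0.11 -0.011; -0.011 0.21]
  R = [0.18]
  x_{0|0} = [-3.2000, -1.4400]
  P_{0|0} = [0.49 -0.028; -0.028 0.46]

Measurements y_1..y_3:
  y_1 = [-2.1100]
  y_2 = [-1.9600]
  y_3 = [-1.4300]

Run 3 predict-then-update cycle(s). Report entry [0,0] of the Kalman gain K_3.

K[0,0] = -0.2688

step 1: x^-=[-3.9056, -1.4400]  P^-=[0.6830 0.1864; 0.1864 0.6700]  H_jac=[-0.9383 -0.3459]  S=[0.9825]  K=[-0.7179; -0.4139]  nu=[-6.2726]  x^+=[0.5976, 1.1564]  P^+=[0.1766 -0.1056; -0.1056 0.5017]
step 2: x^-=[1.1643, 1.1564]  P^-=[0.3037 0.1293; 0.1293 0.7117]  H_jac=[0.7095 0.7047]  S=[0.8155]  K=[0.3759; 0.7274]  nu=[-3.6010]  x^+=[-0.1892, -1.4630]  P^+=[0.1884 -0.0937; -0.0937 0.2801]
step 3: x^-=[-0.9061, -1.4630]  P^-=[0.2739 0.0326; 0.0326 0.4901]  H_jac=[-0.5265 -0.8502]  S=[0.6393]  K=[-0.2688; -0.6786]  nu=[-3.1508]  x^+=[-0.0590, 0.6751]  P^+=[0.2277 -0.0841; -0.0841 0.1957]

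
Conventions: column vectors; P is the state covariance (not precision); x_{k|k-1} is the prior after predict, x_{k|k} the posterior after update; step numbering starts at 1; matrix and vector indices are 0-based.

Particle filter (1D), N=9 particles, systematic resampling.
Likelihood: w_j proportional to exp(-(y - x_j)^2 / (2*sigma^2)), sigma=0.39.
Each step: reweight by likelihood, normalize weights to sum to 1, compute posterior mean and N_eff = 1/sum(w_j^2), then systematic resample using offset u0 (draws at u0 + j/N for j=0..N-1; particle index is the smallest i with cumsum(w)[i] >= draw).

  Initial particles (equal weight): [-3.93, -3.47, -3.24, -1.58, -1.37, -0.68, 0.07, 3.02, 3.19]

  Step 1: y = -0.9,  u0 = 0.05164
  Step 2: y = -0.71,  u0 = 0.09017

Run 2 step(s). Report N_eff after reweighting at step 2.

step 1: w=[0.0000, 0.0000, 0.0000, 0.1366, 0.3022, 0.5328, 0.0283, 0.0000, 0.0000]  mean=-0.9902  Neff=2.5336  idx=[3, 4, 4, 4, 5, 5, 5, 5, 5]
step 2: w=[0.0144, 0.0413, 0.0413, 0.0413, 0.1724, 0.1724, 0.1724, 0.1724, 0.1724]  mean=-0.7784  Neff=6.4997  idx=[2, 4, 5, 5, 6, 6, 7, 8, 8]

N_eff = 6.4997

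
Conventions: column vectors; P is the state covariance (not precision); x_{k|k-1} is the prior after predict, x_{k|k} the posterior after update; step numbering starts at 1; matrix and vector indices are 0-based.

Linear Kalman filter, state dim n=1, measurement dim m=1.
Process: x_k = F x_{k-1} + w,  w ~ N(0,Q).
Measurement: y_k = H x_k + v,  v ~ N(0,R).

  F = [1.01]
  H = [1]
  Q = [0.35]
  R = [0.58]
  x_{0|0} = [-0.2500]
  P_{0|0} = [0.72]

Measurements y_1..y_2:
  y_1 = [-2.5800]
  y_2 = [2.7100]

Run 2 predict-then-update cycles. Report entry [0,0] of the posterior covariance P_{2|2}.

P_post[0,0] = 0.3243

step 1: x^-=[-0.2525]  P^-=[1.0845]  S=[1.6645]  K=[0.6515]  nu=[-2.3275]  x^+=[-1.7690]  P^+=[0.3779]
step 2: x^-=[-1.7867]  P^-=[0.7355]  S=[1.3155]  K=[0.5591]  nu=[4.4967]  x^+=[0.7274]  P^+=[0.3243]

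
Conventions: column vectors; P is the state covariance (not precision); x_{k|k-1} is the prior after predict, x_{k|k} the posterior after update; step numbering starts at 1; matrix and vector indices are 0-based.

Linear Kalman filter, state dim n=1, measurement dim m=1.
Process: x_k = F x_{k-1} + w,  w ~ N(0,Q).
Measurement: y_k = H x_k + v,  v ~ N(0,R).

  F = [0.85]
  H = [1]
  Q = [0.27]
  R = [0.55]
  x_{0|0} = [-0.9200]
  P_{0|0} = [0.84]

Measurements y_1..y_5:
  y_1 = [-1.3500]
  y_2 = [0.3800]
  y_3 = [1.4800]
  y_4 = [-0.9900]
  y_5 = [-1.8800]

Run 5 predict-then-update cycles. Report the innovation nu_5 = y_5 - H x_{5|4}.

step 1: x^-=[-0.7820]  P^-=[0.8769]  S=[1.4269]  K=[0.6145]  nu=[-0.5680]  x^+=[-1.1311]  P^+=[0.3380]
step 2: x^-=[-0.9614]  P^-=[0.5142]  S=[1.0642]  K=[0.4832]  nu=[1.3414]  x^+=[-0.3133]  P^+=[0.2658]
step 3: x^-=[-0.2663]  P^-=[0.4620]  S=[1.0120]  K=[0.4565]  nu=[1.7463]  x^+=[0.5309]  P^+=[0.2511]
step 4: x^-=[0.4513]  P^-=[0.4514]  S=[1.0014]  K=[0.4508]  nu=[-1.4413]  x^+=[-0.1984]  P^+=[0.2479]
step 5: x^-=[-0.1686]  P^-=[0.4491]  S=[0.9991]  K=[0.4495]  nu=[-1.7114]  x^+=[-0.9379]  P^+=[0.2472]

innov = [-1.7114]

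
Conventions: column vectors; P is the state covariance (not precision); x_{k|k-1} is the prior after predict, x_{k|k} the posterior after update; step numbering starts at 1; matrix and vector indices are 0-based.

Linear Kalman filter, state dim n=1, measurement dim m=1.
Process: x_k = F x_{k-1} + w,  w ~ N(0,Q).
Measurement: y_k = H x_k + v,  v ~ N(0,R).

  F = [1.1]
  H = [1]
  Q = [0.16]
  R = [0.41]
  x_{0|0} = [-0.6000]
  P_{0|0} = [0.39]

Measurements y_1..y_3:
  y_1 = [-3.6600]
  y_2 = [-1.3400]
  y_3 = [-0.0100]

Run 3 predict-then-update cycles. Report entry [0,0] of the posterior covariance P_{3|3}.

P_post[0,0] = 0.2081

step 1: x^-=[-0.6600]  P^-=[0.6319]  S=[1.0419]  K=[0.6065]  nu=[-3.0000]  x^+=[-2.4795]  P^+=[0.2487]
step 2: x^-=[-2.7274]  P^-=[0.4609]  S=[0.8709]  K=[0.5292]  nu=[1.3874]  x^+=[-1.9932]  P^+=[0.2170]
step 3: x^-=[-2.1925]  P^-=[0.4225]  S=[0.8325]  K=[0.5075]  nu=[2.1825]  x^+=[-1.0848]  P^+=[0.2081]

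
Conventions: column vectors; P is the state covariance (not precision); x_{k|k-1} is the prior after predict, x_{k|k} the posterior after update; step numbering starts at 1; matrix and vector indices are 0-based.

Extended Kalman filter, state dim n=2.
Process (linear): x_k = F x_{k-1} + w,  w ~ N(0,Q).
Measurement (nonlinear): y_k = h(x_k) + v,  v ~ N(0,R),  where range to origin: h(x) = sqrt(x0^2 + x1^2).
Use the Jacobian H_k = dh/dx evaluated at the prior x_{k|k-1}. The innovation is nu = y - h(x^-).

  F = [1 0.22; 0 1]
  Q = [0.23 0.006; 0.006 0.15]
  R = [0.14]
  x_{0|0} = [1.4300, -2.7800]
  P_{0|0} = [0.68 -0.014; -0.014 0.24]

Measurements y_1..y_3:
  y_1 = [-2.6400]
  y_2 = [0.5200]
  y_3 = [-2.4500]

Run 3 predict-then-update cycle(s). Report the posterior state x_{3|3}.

step 1: x^-=[0.8184, -2.7800]  P^-=[0.9155 0.0448; 0.0448 0.3900]  H_jac=[0.2824 -0.9593]  S=[0.5476]  K=[0.3936; -0.6601]  nu=[-5.5380]  x^+=[-1.3614, 0.8754]  P^+=[0.8306 0.1871; 0.1871 0.1514]
step 2: x^-=[-1.1688, 0.8754]  P^-=[1.1503 0.2264; 0.2264 0.3014]  H_jac=[-0.8004 0.5995]  S=[0.7679]  K=[-1.0221; -0.0007]  nu=[-0.9403]  x^+=[-0.2077, 0.8760]  P^+=[0.3480 0.2259; 0.2259 0.3014]
step 3: x^-=[-0.0150, 0.8760]  P^-=[0.6919 0.2982; 0.2982 0.4514]  H_jac=[-0.0171 0.9999]  S=[0.5813]  K=[0.4925; 0.7677]  nu=[-3.3262]  x^+=[-1.6532, -1.6774]  P^+=[0.5509 0.0784; 0.0784 0.1088]

x_post = [-1.6532, -1.6774]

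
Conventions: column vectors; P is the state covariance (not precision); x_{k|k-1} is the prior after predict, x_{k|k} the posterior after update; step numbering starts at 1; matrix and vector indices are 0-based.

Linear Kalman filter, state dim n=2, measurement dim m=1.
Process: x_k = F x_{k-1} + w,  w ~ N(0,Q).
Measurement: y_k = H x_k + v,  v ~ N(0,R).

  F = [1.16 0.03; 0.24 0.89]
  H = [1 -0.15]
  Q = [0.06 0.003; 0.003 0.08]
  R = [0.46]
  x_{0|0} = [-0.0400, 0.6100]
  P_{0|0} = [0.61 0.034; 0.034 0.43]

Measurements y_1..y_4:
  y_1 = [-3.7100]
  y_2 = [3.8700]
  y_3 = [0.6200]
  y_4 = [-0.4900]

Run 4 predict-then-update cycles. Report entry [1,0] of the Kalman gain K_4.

step 1: x^-=[-0.0281, 0.5333]  P^-=[0.8836 0.2197; 0.2197 0.4703]  S=[1.2883]  K=[0.6603; 0.1157]  nu=[-3.6019]  x^+=[-2.4064, 0.1164]  P^+=[0.3219 0.1212; 0.1212 0.4530]
step 2: x^-=[-2.7879, -0.4739]  P^-=[0.5020 0.2307; 0.2307 0.5091]  S=[0.9043]  K=[0.5169; 0.1707]  nu=[6.5868]  x^+=[0.6168, 0.6503]  P^+=[0.2604 0.1509; 0.1509 0.4828]
step 3: x^-=[0.7350, 0.7268]  P^-=[0.4213 0.2453; 0.2453 0.5419]  S=[0.8200]  K=[0.4690; 0.2000]  nu=[-0.0059]  x^+=[0.7322, 0.7256]  P^+=[0.2410 0.1684; 0.1684 0.5091]
step 4: x^-=[0.8711, 0.8215]  P^-=[0.3965 0.2587; 0.2587 0.5691]  S=[0.7916]  K=[0.4518; 0.2190]  nu=[-1.2379]  x^+=[0.3118, 0.5504]  P^+=[0.2349 0.1804; 0.1804 0.5311]

K[1,0] = 0.2190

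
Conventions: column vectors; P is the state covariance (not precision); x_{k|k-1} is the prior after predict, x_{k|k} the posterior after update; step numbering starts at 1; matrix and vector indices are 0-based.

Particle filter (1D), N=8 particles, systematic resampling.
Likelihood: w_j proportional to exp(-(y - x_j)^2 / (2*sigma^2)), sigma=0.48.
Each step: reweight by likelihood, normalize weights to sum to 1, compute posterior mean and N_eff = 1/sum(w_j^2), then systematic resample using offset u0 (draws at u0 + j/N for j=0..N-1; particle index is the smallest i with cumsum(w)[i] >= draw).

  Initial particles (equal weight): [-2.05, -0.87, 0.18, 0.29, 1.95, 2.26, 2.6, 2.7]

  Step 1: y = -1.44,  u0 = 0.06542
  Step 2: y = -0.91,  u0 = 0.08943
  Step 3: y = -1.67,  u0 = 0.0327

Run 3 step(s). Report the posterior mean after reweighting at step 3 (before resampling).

step 1: w=[0.4720, 0.5229, 0.0036, 0.0016, 0.0000, 0.0000, 0.0000, 0.0000]  mean=-1.4213  Neff=2.0154  idx=[0, 0, 0, 0, 1, 1, 1, 1]
step 2: w=[0.0141, 0.0141, 0.0141, 0.0141, 0.2359, 0.2359, 0.2359, 0.2359]  mean=-0.9366  Neff=4.4767  idx=[4, 4, 5, 5, 6, 6, 7, 7]
step 3: w=[0.1250, 0.1250, 0.1250, 0.1250, 0.1250, 0.1250, 0.1250, 0.1250]  mean=-0.8700  Neff=8.0000  idx=[0, 1, 2, 3, 4, 5, 6, 7]

post_mean = -0.8700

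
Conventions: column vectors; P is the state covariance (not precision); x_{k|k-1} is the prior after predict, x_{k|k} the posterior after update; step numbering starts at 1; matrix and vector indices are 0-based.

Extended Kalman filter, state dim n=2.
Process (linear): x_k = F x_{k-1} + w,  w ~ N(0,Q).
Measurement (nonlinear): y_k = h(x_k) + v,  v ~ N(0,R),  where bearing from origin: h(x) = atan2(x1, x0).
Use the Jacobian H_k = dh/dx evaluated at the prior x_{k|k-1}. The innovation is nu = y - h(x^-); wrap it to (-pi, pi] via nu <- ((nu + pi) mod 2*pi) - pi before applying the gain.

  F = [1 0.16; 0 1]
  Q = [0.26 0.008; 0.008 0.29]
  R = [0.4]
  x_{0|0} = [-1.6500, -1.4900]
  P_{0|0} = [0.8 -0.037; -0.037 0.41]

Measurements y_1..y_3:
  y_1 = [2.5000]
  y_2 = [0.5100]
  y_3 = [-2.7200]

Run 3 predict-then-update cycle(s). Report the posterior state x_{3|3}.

step 1: x^-=[-1.8884, -1.4900]  P^-=[1.0587 0.0366; 0.0366 0.7000]  H_jac=[0.2575 -0.3264]  S=[0.5386]  K=[0.4840; -0.4067]  nu=[-1.3096]  x^+=[-2.5222, -0.9574]  P^+=[0.9325 0.1426; 0.1426 0.6109]
step 2: x^-=[-2.6754, -0.9574]  P^-=[1.2538 0.2484; 0.2484 0.9009]  H_jac=[0.1186 -0.3313]  S=[0.4970]  K=[0.1336; -0.5414]  nu=[-2.9753]  x^+=[-3.0727, 0.6532]  P^+=[1.2449 0.2843; 0.2843 0.7553]
step 3: x^-=[-2.9682, 0.6532]  P^-=[1.6152 0.4131; 0.4131 1.0453]  H_jac=[-0.0707 -0.3213]  S=[0.5348]  K=[-0.4618; -0.6827]  nu=[0.6382]  x^+=[-3.2630, 0.2175]  P^+=[1.5012 0.2445; 0.2445 0.7960]

x_post = [-3.2630, 0.2175]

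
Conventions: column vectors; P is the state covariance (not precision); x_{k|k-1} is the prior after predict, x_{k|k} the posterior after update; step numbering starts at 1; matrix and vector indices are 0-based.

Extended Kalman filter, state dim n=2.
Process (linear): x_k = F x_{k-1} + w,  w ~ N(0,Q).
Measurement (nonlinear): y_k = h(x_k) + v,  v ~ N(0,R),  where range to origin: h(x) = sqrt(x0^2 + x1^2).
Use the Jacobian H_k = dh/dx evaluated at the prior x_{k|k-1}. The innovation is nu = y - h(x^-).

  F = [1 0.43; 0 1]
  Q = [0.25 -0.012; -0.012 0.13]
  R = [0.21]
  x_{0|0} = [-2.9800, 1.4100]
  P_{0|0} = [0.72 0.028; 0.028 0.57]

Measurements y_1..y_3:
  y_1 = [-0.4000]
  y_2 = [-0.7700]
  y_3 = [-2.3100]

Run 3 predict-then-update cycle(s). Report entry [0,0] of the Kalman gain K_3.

step 1: x^-=[-2.3737, 1.4100]  P^-=[1.0995 0.2611; 0.2611 0.7000]  H_jac=[-0.8598 0.5107]  S=[0.9760]  K=[-0.8319; 0.1363]  nu=[-3.1609]  x^+=[0.2559, 0.9792]  P^+=[0.4240 0.3718; 0.3718 0.6819]
step 2: x^-=[0.6769, 0.9792]  P^-=[1.1198 0.6530; 0.6530 0.8119]  H_jac=[0.5686 0.8226]  S=[1.7323]  K=[0.6776; 0.5999]  nu=[-1.9604]  x^+=[-0.6515, -0.1968]  P^+=[0.3243 -0.0512; -0.0512 0.1885]
step 3: x^-=[-0.7361, -0.1968]  P^-=[0.5652 0.0179; 0.0179 0.3185]  H_jac=[-0.9661 -0.2582]  S=[0.7676]  K=[-0.7173; -0.1296]  nu=[-3.0720]  x^+=[1.4673, 0.2015]  P^+=[0.1702 -0.0535; -0.0535 0.3056]

K[0,0] = -0.7173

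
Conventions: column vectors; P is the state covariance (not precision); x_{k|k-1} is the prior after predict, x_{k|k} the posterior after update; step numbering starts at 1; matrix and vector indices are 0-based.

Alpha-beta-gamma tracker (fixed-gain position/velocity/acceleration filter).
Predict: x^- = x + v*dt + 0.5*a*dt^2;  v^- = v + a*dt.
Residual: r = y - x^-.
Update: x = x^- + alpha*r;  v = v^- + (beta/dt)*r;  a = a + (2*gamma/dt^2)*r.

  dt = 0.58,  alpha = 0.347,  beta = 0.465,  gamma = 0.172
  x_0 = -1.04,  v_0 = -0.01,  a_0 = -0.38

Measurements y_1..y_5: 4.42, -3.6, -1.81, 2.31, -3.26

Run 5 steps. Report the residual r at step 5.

step 1: x_pred=-1.1097  r=5.5297  x^+=0.8091  v^+=4.2029  a^+=5.2746
step 2: x_pred=4.1340  r=-7.7340  x^+=1.4503  v^+=1.0617  a^+=-2.6341
step 3: x_pred=1.6230  r=-3.4330  x^+=0.4318  v^+=-3.2184  a^+=-6.1446
step 4: x_pred=-2.4684  r=4.7784  x^+=-0.8103  v^+=-2.9513  a^+=-1.2582
step 5: x_pred=-2.7337  r=-0.5263  x^+=-2.9163  v^+=-4.1030  a^+=-1.7964

resid = -0.5263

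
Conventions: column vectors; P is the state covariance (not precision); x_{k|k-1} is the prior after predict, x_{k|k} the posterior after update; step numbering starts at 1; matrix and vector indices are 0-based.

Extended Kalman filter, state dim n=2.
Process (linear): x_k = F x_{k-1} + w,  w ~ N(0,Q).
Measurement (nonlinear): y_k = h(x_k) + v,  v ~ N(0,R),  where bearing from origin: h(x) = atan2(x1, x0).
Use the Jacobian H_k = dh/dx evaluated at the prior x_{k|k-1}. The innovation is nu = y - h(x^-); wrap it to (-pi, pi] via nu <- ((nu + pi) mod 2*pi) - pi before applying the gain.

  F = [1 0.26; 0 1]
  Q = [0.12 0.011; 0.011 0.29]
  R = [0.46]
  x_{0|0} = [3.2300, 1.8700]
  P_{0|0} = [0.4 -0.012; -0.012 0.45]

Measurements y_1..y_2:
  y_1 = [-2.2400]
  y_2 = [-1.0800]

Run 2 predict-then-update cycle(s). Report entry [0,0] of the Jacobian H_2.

step 1: x^-=[3.7162, 1.8700]  P^-=[0.5442 0.1160; 0.1160 0.7400]  H_jac=[-0.1080 0.2147]  S=[0.4951]  K=[-0.0685; 0.2956]  nu=[-2.7062]  x^+=[3.9014, 1.0700]  P^+=[0.5419 0.1260; 0.1260 0.6967]
step 2: x^-=[4.1796, 1.0700]  P^-=[0.7745 0.3182; 0.3182 0.9867]  H_jac=[-0.0575 0.2245]  S=[0.5041]  K=[0.0534; 0.4032]  nu=[-1.3306]  x^+=[4.1086, 0.5334]  P^+=[0.7731 0.3073; 0.3073 0.9048]

H_jac[0,0] = -0.0575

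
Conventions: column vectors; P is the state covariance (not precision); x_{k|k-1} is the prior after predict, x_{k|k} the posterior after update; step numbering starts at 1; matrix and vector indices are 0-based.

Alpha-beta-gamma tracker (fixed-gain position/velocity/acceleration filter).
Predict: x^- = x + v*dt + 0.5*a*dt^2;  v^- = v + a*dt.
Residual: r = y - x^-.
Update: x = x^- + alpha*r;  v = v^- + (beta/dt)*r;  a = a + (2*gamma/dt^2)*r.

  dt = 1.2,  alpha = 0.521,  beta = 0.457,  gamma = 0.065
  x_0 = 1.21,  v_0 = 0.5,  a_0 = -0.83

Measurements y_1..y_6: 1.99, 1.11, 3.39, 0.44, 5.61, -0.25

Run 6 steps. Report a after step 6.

a_post = -0.2025

step 1: x_pred=1.2124  r=0.7776  x^+=1.6175  v^+=-0.1999  a^+=-0.7598
step 2: x_pred=0.8306  r=0.2794  x^+=0.9762  v^+=-1.0052  a^+=-0.7346
step 3: x_pred=-0.7590  r=4.1490  x^+=1.4026  v^+=-0.3067  a^+=-0.3600
step 4: x_pred=0.7754  r=-0.3354  x^+=0.6007  v^+=-0.8664  a^+=-0.3903
step 5: x_pred=-0.7200  r=6.3300  x^+=2.5779  v^+=1.0759  a^+=0.1812
step 6: x_pred=3.9994  r=-4.2494  x^+=1.7855  v^+=-0.3250  a^+=-0.2025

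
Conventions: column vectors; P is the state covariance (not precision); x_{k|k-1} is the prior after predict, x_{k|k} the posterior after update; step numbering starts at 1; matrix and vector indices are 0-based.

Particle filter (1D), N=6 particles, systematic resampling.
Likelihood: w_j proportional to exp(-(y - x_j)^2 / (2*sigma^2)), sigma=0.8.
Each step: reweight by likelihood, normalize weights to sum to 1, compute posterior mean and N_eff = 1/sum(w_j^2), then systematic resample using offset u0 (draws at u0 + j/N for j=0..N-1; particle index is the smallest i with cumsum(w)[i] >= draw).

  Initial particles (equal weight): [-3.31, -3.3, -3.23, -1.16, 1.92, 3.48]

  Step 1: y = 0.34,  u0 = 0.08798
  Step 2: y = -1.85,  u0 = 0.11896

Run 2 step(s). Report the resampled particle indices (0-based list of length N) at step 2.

step 1: w=[0.0001, 0.0001, 0.0002, 0.5470, 0.4512, 0.0014]  mean=0.2357  Neff=1.9888  idx=[3, 3, 3, 4, 4, 4]
step 2: w=[0.3333, 0.3333, 0.3333, 0.0000, 0.0000, 0.0000]  mean=-1.1599  Neff=3.0001  idx=[0, 0, 1, 1, 2, 2]

resampled_idx = [0, 0, 1, 1, 2, 2]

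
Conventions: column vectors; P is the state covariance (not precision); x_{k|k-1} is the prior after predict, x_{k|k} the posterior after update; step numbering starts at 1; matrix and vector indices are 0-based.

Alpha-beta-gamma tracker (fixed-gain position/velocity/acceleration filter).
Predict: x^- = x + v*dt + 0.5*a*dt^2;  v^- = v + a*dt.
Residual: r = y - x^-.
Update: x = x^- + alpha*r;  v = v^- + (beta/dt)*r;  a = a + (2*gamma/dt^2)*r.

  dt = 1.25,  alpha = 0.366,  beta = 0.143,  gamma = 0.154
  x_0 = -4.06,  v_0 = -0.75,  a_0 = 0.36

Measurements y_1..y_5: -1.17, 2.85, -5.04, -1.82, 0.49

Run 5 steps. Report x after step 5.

step 1: x_pred=-4.7162  r=3.5462  x^+=-3.4183  v^+=0.1057  a^+=1.0590
step 2: x_pred=-2.4588  r=5.3088  x^+=-0.5158  v^+=2.0368  a^+=2.1055
step 3: x_pred=3.6752  r=-8.7152  x^+=0.4854  v^+=3.6717  a^+=0.3876
step 4: x_pred=5.3778  r=-7.1978  x^+=2.7434  v^+=3.3327  a^+=-1.0313
step 5: x_pred=6.1037  r=-5.6137  x^+=4.0491  v^+=1.4015  a^+=-2.1378

x_post = 4.0491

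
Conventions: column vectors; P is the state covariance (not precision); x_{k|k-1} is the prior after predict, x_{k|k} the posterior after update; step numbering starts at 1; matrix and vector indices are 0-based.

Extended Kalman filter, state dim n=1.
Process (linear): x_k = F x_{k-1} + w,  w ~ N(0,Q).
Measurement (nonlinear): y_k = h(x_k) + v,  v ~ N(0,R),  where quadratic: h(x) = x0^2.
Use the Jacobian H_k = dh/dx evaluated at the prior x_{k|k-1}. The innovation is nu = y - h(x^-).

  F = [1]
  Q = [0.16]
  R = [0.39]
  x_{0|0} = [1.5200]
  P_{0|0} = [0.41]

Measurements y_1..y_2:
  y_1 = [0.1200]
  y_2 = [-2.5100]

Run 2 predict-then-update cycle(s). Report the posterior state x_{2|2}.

x_post = [-0.2843]

step 1: x^-=[1.5200]  P^-=[0.5700]  H_jac=[3.0400]  S=[5.6577]  K=[0.3063]  nu=[-2.1904]  x^+=[0.8491]  P^+=[0.0393]
step 2: x^-=[0.8491]  P^-=[0.1993]  H_jac=[1.6983]  S=[0.9648]  K=[0.3508]  nu=[-3.2310]  x^+=[-0.2843]  P^+=[0.0806]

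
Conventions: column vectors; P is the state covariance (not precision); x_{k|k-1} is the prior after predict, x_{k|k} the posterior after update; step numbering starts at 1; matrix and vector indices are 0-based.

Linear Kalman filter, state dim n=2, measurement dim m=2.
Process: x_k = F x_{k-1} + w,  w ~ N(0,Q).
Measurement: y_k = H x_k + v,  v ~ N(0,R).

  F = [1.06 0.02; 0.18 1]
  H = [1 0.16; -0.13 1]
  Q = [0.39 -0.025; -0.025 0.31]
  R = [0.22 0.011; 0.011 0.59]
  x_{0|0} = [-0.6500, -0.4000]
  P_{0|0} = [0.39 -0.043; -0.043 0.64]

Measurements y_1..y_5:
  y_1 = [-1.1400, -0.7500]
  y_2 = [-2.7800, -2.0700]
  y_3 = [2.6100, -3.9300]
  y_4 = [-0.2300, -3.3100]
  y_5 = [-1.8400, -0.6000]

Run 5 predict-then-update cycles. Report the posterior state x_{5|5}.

step 1: x^-=[-0.6970, -0.5170]  P^-=[0.8266 0.0165; 0.0165 0.9472]  S=[1.0762 0.0712; 0.0712 1.5468]  K=[0.7768 -0.0946; 0.1161 0.6056]  nu=[-0.3603, -0.3236]  x^+=[-0.9463, -0.7548]  P^+=[0.1738 -0.0247; -0.0247 0.3554]
step 2: x^-=[-1.0181, -0.9251]  P^-=[0.5844 -0.0110; -0.0110 0.6621]  S=[0.8178 0.0302; 0.0302 1.2648]  K=[0.7156 -0.0858; 0.0968 0.5223]  nu=[-1.6138, -1.2772]  x^+=[-2.0634, -1.7485]  P^+=[0.1600 -0.0220; -0.0220 0.3064]
step 3: x^-=[-2.2221, -2.1199]  P^-=[0.5690 -0.0117; -0.0117 0.6136]  S=[0.8009 0.0237; 0.0237 1.2163]  K=[0.7105 -0.0843; 0.0930 0.5039]  nu=[5.1713, -2.0990]  x^+=[1.6293, -2.6966]  P^+=[0.1588 -0.0213; -0.0213 0.2956]
step 4: x^-=[1.6731, -2.4034]  P^-=[0.5676 -0.0114; -0.0114 0.6031]  S=[0.7994 0.0225; 0.0225 1.2056]  K=[0.7101 -0.0839; 0.0923 0.4997]  nu=[-1.5186, -0.6891]  x^+=[0.6526, -2.8879]  P^+=[0.1587 -0.0211; -0.0211 0.2931]
step 5: x^-=[0.6340, -2.7705]  P^-=[0.5675 -0.0113; -0.0113 0.6007]  S=[0.7993 0.0223; 0.0223 1.2032]  K=[0.7101 -0.0838; 0.0922 0.4987]  nu=[-2.0307, 2.2529]  x^+=[-0.9969, -1.8341]  P^+=[0.1587 -0.0210; -0.0210 0.2925]

x_post = [-0.9969, -1.8341]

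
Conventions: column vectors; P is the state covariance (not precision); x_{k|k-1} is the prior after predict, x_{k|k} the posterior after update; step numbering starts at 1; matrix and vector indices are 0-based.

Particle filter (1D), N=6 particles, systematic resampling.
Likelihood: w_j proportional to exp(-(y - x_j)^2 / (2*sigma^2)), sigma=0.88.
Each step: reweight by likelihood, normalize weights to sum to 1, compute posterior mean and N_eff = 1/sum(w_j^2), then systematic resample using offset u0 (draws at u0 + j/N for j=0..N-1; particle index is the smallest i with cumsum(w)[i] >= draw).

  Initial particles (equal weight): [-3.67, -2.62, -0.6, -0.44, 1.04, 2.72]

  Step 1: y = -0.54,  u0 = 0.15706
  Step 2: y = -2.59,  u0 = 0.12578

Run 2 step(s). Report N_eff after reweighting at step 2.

N_eff = 4.7845

step 1: w=[0.0008, 0.0271, 0.4425, 0.4406, 0.0885, 0.0005]  mean=-0.4401  Neff=2.5094  idx=[2, 2, 3, 3, 3, 4]
step 2: w=[0.2526, 0.2526, 0.1647, 0.1647, 0.1647, 0.0007]  mean=-0.5199  Neff=4.7845  idx=[0, 1, 1, 2, 3, 4]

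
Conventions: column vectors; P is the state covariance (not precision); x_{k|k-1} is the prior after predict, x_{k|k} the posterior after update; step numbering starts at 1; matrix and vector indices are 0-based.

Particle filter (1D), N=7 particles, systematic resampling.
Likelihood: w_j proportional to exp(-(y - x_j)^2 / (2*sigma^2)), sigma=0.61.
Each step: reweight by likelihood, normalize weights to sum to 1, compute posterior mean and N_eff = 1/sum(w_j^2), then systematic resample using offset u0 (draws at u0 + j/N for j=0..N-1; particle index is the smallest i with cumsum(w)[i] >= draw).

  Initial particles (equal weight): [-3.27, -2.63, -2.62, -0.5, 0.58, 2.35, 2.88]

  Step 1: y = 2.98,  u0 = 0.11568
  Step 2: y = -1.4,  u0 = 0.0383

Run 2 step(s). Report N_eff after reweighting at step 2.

step 1: w=[0.0000, 0.0000, 0.0000, 0.0000, 0.0003, 0.3728, 0.6269]  mean=2.6818  Neff=1.8796  idx=[5, 5, 6, 6, 6, 6, 6]
step 2: w=[0.4959, 0.4959, 0.0016, 0.0016, 0.0016, 0.0016, 0.0016]  mean=2.3543  Neff=2.0329  idx=[0, 0, 0, 0, 1, 1, 1]

N_eff = 2.0329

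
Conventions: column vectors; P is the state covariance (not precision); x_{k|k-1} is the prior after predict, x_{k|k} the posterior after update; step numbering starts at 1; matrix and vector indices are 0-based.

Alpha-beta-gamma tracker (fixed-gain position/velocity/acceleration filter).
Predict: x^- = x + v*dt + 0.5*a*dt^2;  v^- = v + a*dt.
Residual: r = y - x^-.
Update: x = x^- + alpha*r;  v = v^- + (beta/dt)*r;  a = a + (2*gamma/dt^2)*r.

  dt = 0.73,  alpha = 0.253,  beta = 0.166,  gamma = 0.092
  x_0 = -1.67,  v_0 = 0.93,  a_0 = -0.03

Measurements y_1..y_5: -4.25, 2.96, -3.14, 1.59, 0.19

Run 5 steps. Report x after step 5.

step 1: x_pred=-0.9991  r=-3.2509  x^+=-1.8216  v^+=0.1689  a^+=-1.1525
step 2: x_pred=-2.0054  r=4.9654  x^+=-0.7491  v^+=0.4567  a^+=0.5620
step 3: x_pred=-0.2660  r=-2.8740  x^+=-0.9932  v^+=0.2134  a^+=-0.4303
step 4: x_pred=-0.9521  r=2.5421  x^+=-0.3089  v^+=0.4773  a^+=0.4474
step 5: x_pred=0.1587  r=0.0313  x^+=0.1666  v^+=0.8110  a^+=0.4582

x_post = 0.1666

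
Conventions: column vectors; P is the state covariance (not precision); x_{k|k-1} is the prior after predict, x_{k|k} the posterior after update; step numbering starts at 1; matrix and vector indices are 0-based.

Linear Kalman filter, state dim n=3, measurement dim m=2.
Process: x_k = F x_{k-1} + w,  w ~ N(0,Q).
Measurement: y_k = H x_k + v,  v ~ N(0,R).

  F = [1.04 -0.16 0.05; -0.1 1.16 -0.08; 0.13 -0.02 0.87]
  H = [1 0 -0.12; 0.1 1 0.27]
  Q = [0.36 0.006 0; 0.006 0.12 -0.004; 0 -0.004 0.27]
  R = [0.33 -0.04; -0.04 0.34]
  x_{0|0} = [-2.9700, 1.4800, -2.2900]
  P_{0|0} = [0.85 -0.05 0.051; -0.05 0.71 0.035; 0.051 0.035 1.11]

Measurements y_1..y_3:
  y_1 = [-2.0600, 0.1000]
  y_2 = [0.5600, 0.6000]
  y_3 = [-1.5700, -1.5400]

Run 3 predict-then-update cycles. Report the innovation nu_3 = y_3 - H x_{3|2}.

step 1: x^-=[-3.4401, 2.1970, -2.4080]  P^-=[1.3217 -0.2818 0.2091; -0.2818 1.0969 -0.0860; 0.2091 -0.0860 1.1354]  S=[1.6179 -0.1621; -0.1621 1.4414]  K=[0.8040 0.0258; -0.0962 0.7145; 0.0625 0.1746]  nu=[1.0911, -1.1028]  x^+=[-2.5913, 1.3040, -2.5323]  P^+=[0.2816 -0.0905 0.1443; -0.0905 0.3238 -0.2515; 0.1443 -0.2515 1.0887]
step 2: x^-=[-3.0302, 1.9744, -2.5660]  P^-=[0.7247 -0.2289 0.2570; -0.2289 0.6354 -0.3731; 0.2570 -0.3731 1.1408]  S=[1.0095 -0.1223; -0.1223 0.8325]  K=[0.6869 -0.0036; -0.1099 0.5987; 0.1153 -0.0303]  nu=[3.2823, -0.3786]  x^+=[-0.7741, 1.3872, -2.1761]  P^+=[0.2478 -0.1006 0.1743; -0.1006 0.3088 -0.3363; 0.1743 -0.3363 1.1257]
step 3: x^-=[-1.1358, 1.8606, -2.0216]  P^-=[0.6957 -0.2437 0.2937; -0.2437 0.6337 -0.4650; 0.2937 -0.4650 1.1780]  S=[0.9722 -0.1207; -0.1207 0.7826]  K=[0.6773 -0.0167; -0.1188 0.5999; 0.1407 -0.1286]  nu=[-0.6768, -2.7412]  x^+=[-1.5484, 0.2965, -1.7644]  P^+=[0.2468 -0.1084 0.1886; -0.1084 0.3212 -0.3764; 0.1886 -0.3764 1.1415]

innov = [-0.6768, -2.7412]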